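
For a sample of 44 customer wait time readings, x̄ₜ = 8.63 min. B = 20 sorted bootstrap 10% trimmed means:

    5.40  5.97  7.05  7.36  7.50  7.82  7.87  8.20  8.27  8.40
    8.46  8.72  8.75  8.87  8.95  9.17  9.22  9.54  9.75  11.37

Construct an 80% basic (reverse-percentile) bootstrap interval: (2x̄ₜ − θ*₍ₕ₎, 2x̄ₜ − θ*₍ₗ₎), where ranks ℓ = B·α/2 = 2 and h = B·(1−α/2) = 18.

(7.72, 11.29)

Percentile endpoints at ranks 2 and 18: θ*₍2₎ = 5.97, θ*₍18₎ = 9.54.
Basic interval reflects these around x̄ₜ:
  lower = 2 × 8.63 − 9.54 = 7.72
  upper = 2 × 8.63 − 5.97 = 11.29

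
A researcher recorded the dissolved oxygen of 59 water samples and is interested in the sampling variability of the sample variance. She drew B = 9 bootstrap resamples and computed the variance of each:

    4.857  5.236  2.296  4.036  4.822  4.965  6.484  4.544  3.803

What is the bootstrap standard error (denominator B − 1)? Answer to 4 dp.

SE* = 1.1431

Bootstrap SE is the standard deviation of the 9 replicate variances.
Mean of replicates: (4.857 + 5.236 + 2.296 + 4.036 + 4.822 + 4.965 + 6.484 + 4.544 + 3.803) / 9 = 41.04300 / 9 = 4.56033
Sum of squared deviations: (+0.29667)² + (+0.67567)² + (−2.26433)² + (−0.52433)² + (+0.26167)² + (+0.40467)² + (+1.92367)² + (−0.01633)² + (−0.75733)² = 10.45321
Variance = 10.45321 / 8 = 1.30665
SE* = √1.30665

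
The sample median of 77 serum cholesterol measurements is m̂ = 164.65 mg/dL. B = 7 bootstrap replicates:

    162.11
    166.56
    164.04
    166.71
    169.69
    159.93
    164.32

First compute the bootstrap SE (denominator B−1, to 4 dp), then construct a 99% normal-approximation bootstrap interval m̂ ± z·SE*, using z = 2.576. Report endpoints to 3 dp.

Mean of replicates = 164.7657; sum of squared deviations = 62.4106; SE* = √(62.4106/6) = 3.2252
Margin = 2.576 × 3.2252 = 8.3081
Interval: 164.65 ± 8.3081

(156.342, 172.958)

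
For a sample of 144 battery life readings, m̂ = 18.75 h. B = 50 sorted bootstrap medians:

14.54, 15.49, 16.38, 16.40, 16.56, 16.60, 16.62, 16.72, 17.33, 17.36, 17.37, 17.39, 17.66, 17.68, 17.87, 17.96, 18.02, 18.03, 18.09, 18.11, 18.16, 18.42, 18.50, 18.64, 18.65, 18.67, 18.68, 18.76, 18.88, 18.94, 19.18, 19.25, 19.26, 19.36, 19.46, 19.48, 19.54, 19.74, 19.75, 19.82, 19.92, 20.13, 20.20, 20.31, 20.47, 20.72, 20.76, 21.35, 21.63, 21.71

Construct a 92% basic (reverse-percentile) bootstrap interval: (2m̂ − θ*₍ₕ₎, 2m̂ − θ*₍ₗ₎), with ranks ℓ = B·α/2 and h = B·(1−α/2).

(16.15, 22.01)

Percentile endpoints at ranks 2 and 48: θ*₍2₎ = 15.49, θ*₍48₎ = 21.35.
Basic interval reflects these around m̂:
  lower = 2 × 18.75 − 21.35 = 16.15
  upper = 2 × 18.75 − 15.49 = 22.01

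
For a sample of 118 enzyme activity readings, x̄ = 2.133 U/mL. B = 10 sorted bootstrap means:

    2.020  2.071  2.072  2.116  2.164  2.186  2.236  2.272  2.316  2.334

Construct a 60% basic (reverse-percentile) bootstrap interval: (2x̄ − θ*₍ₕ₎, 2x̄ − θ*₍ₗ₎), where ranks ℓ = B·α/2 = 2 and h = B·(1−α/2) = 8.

(1.994, 2.195)

Percentile endpoints at ranks 2 and 8: θ*₍2₎ = 2.071, θ*₍8₎ = 2.272.
Basic interval reflects these around x̄:
  lower = 2 × 2.133 − 2.272 = 1.994
  upper = 2 × 2.133 − 2.071 = 2.195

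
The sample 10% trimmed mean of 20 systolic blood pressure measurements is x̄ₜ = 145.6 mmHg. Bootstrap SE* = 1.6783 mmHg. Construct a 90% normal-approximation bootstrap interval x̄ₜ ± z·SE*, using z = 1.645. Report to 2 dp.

(142.84, 148.36)

Margin = 1.645 × 1.6783 = 2.761
Interval: 145.6 ± 2.761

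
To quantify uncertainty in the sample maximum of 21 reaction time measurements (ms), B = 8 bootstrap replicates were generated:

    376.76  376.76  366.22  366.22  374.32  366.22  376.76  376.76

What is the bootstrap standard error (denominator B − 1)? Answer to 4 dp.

Bootstrap SE is the standard deviation of the 8 replicate maximums.
Mean of replicates: (376.76 + 376.76 + 366.22 + 366.22 + 374.32 + 366.22 + 376.76 + 376.76) / 8 = 2980.02000 / 8 = 372.50250
Sum of squared deviations: (+4.25750)² + (+4.25750)² + (−6.28250)² + (−6.28250)² + (+1.81750)² + (−6.28250)² + (+4.25750)² + (+4.25750)² = 194.21795
Variance = 194.21795 / 7 = 27.74542
SE* = √27.74542

SE* = 5.2674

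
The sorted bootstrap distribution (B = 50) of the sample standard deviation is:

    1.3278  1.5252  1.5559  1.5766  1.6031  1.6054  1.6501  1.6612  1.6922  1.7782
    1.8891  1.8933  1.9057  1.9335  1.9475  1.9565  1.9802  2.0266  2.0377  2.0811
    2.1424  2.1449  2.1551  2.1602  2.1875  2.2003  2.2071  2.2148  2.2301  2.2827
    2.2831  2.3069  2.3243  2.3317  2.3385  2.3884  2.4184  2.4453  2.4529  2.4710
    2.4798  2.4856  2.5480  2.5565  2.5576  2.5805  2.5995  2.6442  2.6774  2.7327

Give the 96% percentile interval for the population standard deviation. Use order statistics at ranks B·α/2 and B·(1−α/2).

(1.3278, 2.6774)

α = 0.04; lower rank = 50 × 0.020 = 1; upper rank = 50 × 0.980 = 49.
The 1st smallest replicate is 1.3278; the 49th is 2.6774.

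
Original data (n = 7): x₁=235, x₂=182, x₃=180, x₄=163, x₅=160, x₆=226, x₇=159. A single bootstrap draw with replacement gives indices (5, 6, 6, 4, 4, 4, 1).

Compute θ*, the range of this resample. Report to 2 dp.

Resample values: 160, 226, 226, 163, 163, 163, 235.
Range = 235 − 160 = 75.00

θ* = 75.00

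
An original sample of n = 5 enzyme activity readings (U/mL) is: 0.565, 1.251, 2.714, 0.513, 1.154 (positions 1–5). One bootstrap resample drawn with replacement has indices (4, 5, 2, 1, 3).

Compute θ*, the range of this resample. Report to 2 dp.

Resample values: 0.513, 1.154, 1.251, 0.565, 2.714.
Range = 2.714 − 0.513 = 2.20

θ* = 2.20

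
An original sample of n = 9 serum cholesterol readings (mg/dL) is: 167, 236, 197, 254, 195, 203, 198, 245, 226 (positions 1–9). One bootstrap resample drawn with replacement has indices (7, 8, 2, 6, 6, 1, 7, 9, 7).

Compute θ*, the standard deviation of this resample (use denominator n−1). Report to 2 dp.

Resample values: 198, 245, 236, 203, 203, 167, 198, 226, 198.
Mean = 208.2222; sum of squared deviations = 4507.5556
s² = 4507.5556 / 8 = 563.4444
s = √563.4444 = 23.74

θ* = 23.74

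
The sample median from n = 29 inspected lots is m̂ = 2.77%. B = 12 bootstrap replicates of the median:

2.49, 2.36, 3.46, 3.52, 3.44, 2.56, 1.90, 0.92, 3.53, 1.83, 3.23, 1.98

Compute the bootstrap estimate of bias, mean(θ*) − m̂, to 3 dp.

bias = −0.168

mean(θ*) = (2.49 + 2.36 + 3.46 + 3.52 + 3.44 + 2.56 + 1.90 + 0.92 + 3.53 + 1.83 + 3.23 + 1.98) / 12 = 2.6017
bias = 2.6017 − 2.77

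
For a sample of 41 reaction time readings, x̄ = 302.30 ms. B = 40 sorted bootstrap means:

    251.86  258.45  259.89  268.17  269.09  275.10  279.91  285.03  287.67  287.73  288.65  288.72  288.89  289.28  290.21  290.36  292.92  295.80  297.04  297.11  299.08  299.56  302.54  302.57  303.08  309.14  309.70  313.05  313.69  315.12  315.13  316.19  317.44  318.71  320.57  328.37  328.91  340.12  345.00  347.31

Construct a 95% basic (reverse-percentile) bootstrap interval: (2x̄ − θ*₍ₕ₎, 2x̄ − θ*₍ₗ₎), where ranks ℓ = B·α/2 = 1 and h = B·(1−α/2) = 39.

(259.60, 352.74)

Percentile endpoints at ranks 1 and 39: θ*₍1₎ = 251.86, θ*₍39₎ = 345.00.
Basic interval reflects these around x̄:
  lower = 2 × 302.30 − 345.00 = 259.60
  upper = 2 × 302.30 − 251.86 = 352.74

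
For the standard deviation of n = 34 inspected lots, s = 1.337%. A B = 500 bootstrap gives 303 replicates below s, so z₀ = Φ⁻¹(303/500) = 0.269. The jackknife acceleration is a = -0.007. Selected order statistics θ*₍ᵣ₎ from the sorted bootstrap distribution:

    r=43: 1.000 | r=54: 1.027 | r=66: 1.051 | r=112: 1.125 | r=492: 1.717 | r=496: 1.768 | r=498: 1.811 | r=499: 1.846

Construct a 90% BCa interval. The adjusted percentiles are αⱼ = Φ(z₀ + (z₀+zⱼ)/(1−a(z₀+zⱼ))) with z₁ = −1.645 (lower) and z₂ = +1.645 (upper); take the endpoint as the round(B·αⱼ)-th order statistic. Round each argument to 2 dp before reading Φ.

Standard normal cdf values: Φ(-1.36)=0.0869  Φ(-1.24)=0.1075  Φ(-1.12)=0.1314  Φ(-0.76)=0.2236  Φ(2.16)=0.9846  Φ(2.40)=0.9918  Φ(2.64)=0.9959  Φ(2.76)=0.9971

Lower: z₀ + z₁ = 0.269 + (-1.645) = -1.376; 1 − a(z₀+z₁) = 1 − (-0.007)(-1.376) = 0.9904; argument = 0.269 + (-1.376)/0.9904 = -1.1204 → -1.12.
α₁ = Φ(-1.12) = 0.1314; rank = round(500 × 0.1314) = 66; θ*₍66₎ = 1.051.
Upper: z₀ + z₂ = 1.914; 1 − a(z₀+z₂) = 1.0134; argument = 2.1577 → 2.16; α₂ = 0.9846; rank = 492; θ*₍492₎ = 1.717.

(1.051, 1.717)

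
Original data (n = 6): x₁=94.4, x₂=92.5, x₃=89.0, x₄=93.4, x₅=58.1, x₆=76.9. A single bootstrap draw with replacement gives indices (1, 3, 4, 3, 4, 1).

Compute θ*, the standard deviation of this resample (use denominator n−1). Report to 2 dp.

θ* = 2.57

Resample values: 94.4, 89.0, 93.4, 89.0, 93.4, 94.4.
Mean = 92.2667; sum of squared deviations = 33.0133
s² = 33.0133 / 5 = 6.6027
s = √6.6027 = 2.57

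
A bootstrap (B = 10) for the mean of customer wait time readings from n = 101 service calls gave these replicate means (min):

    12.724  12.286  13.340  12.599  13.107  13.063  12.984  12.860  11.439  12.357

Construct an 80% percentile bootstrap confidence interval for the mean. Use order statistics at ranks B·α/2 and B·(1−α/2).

Sorted replicates: 11.439, 12.286, 12.357, 12.599, 12.724, 12.860, 12.984, 13.063, 13.107, 13.340
α = 0.20; lower rank = 10 × 0.100 = 1; upper rank = 10 × 0.900 = 9.
The 1st smallest replicate is 11.439; the 9th is 13.107.

(11.439, 13.107)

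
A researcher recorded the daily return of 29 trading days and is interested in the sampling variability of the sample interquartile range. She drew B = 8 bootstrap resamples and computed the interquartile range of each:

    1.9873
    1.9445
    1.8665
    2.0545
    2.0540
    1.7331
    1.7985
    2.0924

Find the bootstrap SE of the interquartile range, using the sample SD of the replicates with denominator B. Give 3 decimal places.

SE* = 0.122

Bootstrap SE is the standard deviation of the 8 replicate interquartile ranges.
Mean of replicates: (1.9873 + 1.9445 + 1.8665 + 2.0545 + 2.0540 + 1.7331 + 1.7985 + 2.0924) / 8 = 15.53080 / 8 = 1.94135
Sum of squared deviations: (+0.04595)² + (+0.00315)² + (−0.07485)² + (+0.11315)² + (+0.11265)² + (−0.20825)² + (−0.14285)² + (+0.15105)² = 0.11981
Variance = 0.11981 / 8 = 0.01498
SE* = √0.01498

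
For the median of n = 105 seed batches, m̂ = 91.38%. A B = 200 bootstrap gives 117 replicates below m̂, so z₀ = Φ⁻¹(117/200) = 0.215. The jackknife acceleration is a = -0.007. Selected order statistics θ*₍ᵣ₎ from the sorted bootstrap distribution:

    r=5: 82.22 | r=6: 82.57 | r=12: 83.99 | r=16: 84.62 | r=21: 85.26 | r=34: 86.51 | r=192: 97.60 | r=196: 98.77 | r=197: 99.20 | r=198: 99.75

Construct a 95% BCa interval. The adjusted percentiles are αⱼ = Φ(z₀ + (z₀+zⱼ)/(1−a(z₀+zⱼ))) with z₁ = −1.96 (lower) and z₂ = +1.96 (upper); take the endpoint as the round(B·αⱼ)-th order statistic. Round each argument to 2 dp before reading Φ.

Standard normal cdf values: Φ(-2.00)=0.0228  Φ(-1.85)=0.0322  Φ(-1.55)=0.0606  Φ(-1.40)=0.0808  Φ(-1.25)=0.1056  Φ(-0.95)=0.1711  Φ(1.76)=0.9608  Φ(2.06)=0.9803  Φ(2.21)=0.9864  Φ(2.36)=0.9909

(83.99, 99.75)

Lower: z₀ + z₁ = 0.215 + (-1.960) = -1.745; 1 − a(z₀+z₁) = 1 − (-0.007)(-1.745) = 0.9878; argument = 0.215 + (-1.745)/0.9878 = -1.5516 → -1.55.
α₁ = Φ(-1.55) = 0.0606; rank = round(200 × 0.0606) = 12; θ*₍12₎ = 83.99.
Upper: z₀ + z₂ = 2.175; 1 − a(z₀+z₂) = 1.0152; argument = 2.3574 → 2.36; α₂ = 0.9909; rank = 198; θ*₍198₎ = 99.75.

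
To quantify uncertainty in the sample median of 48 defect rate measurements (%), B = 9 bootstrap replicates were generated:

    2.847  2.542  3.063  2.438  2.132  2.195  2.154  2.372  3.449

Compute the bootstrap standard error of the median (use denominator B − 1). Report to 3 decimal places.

SE* = 0.455

Bootstrap SE is the standard deviation of the 9 replicate medians.
Mean of replicates: (2.847 + 2.542 + 3.063 + 2.438 + 2.132 + 2.195 + 2.154 + 2.372 + 3.449) / 9 = 23.1920 / 9 = 2.5769
Sum of squared deviations: (+0.2701)² + (−0.0349)² + (+0.4861)² + (−0.1389)² + (−0.4449)² + (−0.3819)² + (−0.4229)² + (−0.2049)² + (+0.8721)² = 1.6549
Variance = 1.6549 / 8 = 0.2069
SE* = √0.2069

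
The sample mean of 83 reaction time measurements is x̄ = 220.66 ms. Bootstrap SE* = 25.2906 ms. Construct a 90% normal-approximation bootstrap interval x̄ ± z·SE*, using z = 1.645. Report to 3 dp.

(179.057, 262.263)

Margin = 1.645 × 25.2906 = 41.6030
Interval: 220.66 ± 41.6030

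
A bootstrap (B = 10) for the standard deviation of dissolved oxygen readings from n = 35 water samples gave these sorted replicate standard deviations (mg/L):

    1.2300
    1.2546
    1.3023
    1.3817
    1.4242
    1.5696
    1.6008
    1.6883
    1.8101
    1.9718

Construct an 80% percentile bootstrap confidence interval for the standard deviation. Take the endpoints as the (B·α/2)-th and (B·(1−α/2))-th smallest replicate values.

α = 0.20; lower rank = 10 × 0.100 = 1; upper rank = 10 × 0.900 = 9.
The 1st smallest replicate is 1.2300; the 9th is 1.8101.

(1.2300, 1.8101)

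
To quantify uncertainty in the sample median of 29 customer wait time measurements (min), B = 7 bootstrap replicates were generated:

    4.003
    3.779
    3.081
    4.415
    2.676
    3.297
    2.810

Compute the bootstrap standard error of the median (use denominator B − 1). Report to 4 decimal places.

SE* = 0.6471

Bootstrap SE is the standard deviation of the 7 replicate medians.
Mean of replicates: (4.003 + 3.779 + 3.081 + 4.415 + 2.676 + 3.297 + 2.810) / 7 = 24.06100 / 7 = 3.43729
Sum of squared deviations: (+0.56571)² + (+0.34171)² + (−0.35629)² + (+0.97771)² + (−0.76129)² + (−0.14029)² + (−0.62729)² = 2.51239
Variance = 2.51239 / 6 = 0.41873
SE* = √0.41873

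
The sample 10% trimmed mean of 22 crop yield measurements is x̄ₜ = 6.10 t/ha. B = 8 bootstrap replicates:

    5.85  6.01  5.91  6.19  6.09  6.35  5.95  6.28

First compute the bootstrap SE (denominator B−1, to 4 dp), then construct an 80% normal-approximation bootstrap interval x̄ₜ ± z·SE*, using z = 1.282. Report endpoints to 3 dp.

(5.868, 6.332)

Mean of replicates = 6.0788; sum of squared deviations = 0.2287; SE* = √(0.2287/7) = 0.1807
Margin = 1.282 × 0.1807 = 0.2317
Interval: 6.10 ± 0.2317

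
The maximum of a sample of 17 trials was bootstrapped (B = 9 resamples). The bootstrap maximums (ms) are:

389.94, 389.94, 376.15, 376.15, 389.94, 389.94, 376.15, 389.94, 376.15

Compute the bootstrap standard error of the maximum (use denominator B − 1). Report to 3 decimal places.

SE* = 7.268

Bootstrap SE is the standard deviation of the 9 replicate maximums.
Mean of replicates: (389.94 + 389.94 + 376.15 + 376.15 + 389.94 + 389.94 + 376.15 + 389.94 + 376.15) / 9 = 3454.3000 / 9 = 383.8111
Sum of squared deviations: (+6.1289)² + (+6.1289)² + (−7.6611)² + (−7.6611)² + (+6.1289)² + (+6.1289)² + (−7.6611)² + (+6.1289)² + (−7.6611)² = 422.5869
Variance = 422.5869 / 8 = 52.8234
SE* = √52.8234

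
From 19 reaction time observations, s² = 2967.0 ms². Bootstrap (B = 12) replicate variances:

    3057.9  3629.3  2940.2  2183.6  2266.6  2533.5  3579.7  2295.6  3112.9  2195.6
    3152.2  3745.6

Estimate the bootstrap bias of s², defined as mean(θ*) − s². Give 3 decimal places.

bias = −75.942

mean(θ*) = (3057.9 + 3629.3 + 2940.2 + 2183.6 + 2266.6 + 2533.5 + 3579.7 + 2295.6 + 3112.9 + 2195.6 + 3152.2 + 3745.6) / 12 = 2891.0583
bias = 2891.0583 − 2967.0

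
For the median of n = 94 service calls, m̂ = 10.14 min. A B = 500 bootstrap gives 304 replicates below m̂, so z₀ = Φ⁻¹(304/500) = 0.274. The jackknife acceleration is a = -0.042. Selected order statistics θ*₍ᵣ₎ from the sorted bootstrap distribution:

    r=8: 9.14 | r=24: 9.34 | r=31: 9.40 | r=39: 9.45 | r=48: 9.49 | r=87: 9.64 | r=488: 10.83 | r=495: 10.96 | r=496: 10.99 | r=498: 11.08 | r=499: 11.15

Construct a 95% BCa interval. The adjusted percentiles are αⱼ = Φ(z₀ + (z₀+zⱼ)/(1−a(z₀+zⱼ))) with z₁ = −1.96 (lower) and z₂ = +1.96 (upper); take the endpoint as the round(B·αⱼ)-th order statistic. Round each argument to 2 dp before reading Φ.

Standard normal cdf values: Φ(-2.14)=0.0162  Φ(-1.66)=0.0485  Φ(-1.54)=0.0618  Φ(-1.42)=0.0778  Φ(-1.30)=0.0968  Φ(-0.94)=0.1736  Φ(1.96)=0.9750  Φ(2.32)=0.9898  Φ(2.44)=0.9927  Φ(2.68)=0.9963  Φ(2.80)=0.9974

(9.40, 10.96)

Lower: z₀ + z₁ = 0.274 + (-1.960) = -1.686; 1 − a(z₀+z₁) = 1 − (-0.042)(-1.686) = 0.9292; argument = 0.274 + (-1.686)/0.9292 = -1.5405 → -1.54.
α₁ = Φ(-1.54) = 0.0618; rank = round(500 × 0.0618) = 31; θ*₍31₎ = 9.40.
Upper: z₀ + z₂ = 2.234; 1 − a(z₀+z₂) = 1.0938; argument = 2.3164 → 2.32; α₂ = 0.9898; rank = 495; θ*₍495₎ = 10.96.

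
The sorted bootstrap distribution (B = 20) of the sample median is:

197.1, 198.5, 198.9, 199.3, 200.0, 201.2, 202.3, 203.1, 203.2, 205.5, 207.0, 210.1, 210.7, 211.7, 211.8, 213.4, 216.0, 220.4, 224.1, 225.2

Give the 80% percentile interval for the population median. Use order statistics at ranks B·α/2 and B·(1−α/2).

(198.5, 220.4)

α = 0.20; lower rank = 20 × 0.100 = 2; upper rank = 20 × 0.900 = 18.
The 2nd smallest replicate is 198.5; the 18th is 220.4.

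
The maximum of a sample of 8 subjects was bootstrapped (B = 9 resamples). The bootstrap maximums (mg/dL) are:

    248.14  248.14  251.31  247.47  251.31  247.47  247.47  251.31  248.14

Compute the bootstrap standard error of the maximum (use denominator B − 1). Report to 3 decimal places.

Bootstrap SE is the standard deviation of the 9 replicate maximums.
Mean of replicates: (248.14 + 248.14 + 251.31 + 247.47 + 251.31 + 247.47 + 247.47 + 251.31 + 248.14) / 9 = 2240.7600 / 9 = 248.9733
Sum of squared deviations: (−0.8333)² + (−0.8333)² + (+2.3367)² + (−1.5033)² + (+2.3367)² + (−1.5033)² + (−1.5033)² + (+2.3367)² + (−0.8333)² = 25.2434
Variance = 25.2434 / 8 = 3.1554
SE* = √3.1554

SE* = 1.776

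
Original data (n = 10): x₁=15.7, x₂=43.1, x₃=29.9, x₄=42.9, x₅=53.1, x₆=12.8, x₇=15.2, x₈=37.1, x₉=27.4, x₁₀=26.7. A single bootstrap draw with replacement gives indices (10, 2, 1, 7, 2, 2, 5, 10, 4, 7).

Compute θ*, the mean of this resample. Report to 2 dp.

Resample values: 26.7, 43.1, 15.7, 15.2, 43.1, 43.1, 53.1, 26.7, 42.9, 15.2.
Mean = (26.7 + 43.1 + 15.7 + 15.2 + 43.1 + 43.1 + 53.1 + 26.7 + 42.9 + 15.2) / 10 = 324.80 / 10 = 32.48

θ* = 32.48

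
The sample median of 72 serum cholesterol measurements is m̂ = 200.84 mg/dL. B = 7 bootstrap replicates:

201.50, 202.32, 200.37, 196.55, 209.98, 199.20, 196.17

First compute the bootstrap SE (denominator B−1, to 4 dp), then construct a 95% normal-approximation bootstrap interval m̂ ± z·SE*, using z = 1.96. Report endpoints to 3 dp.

Mean of replicates = 200.8700; sum of squared deviations = 129.2828; SE* = √(129.2828/6) = 4.6419
Margin = 1.96 × 4.6419 = 9.0981
Interval: 200.84 ± 9.0981

(191.742, 209.938)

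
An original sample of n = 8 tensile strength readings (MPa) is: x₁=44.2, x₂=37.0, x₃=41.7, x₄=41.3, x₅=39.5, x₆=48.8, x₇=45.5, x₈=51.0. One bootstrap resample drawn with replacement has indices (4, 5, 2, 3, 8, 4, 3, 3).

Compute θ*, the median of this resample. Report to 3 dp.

θ* = 41.500

Resample values: 41.3, 39.5, 37.0, 41.7, 51.0, 41.3, 41.7, 41.7.
Sorted: 37.0, 39.5, 41.3, 41.3, 41.7, 41.7, 41.7, 51.0
Median = average of the two middle values = 41.500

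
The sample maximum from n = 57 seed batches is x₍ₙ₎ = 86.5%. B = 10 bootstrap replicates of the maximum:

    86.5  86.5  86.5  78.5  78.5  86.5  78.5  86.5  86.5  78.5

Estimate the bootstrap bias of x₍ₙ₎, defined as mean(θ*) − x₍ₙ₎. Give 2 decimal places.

bias = −3.20

mean(θ*) = (86.5 + 86.5 + 86.5 + 78.5 + 78.5 + 86.5 + 78.5 + 86.5 + 86.5 + 78.5) / 10 = 83.300
bias = 83.300 − 86.5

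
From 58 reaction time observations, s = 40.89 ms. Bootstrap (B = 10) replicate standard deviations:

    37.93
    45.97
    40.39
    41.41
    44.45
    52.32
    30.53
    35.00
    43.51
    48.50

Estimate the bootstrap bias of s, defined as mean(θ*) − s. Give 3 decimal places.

bias = +1.111

mean(θ*) = (37.93 + 45.97 + 40.39 + 41.41 + 44.45 + 52.32 + 30.53 + 35.00 + 43.51 + 48.50) / 10 = 42.0010
bias = 42.0010 − 40.89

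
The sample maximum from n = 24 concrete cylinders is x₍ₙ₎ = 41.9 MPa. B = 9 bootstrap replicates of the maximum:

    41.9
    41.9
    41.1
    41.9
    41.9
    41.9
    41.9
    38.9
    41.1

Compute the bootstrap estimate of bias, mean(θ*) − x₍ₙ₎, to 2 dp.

bias = −0.51

mean(θ*) = (41.9 + 41.9 + 41.1 + 41.9 + 41.9 + 41.9 + 41.9 + 38.9 + 41.1) / 9 = 41.389
bias = 41.389 − 41.9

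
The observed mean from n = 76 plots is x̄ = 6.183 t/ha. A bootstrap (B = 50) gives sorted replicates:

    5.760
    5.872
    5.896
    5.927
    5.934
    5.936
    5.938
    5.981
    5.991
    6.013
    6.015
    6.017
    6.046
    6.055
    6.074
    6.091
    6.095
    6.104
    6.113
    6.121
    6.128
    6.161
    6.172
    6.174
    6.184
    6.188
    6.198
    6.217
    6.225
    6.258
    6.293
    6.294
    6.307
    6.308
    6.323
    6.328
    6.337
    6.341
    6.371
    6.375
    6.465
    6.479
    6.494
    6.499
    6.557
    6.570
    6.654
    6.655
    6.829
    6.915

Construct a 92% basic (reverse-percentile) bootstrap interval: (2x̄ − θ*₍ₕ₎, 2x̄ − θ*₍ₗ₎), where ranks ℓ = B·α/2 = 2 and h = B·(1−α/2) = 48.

(5.711, 6.494)

Percentile endpoints at ranks 2 and 48: θ*₍2₎ = 5.872, θ*₍48₎ = 6.655.
Basic interval reflects these around x̄:
  lower = 2 × 6.183 − 6.655 = 5.711
  upper = 2 × 6.183 − 5.872 = 6.494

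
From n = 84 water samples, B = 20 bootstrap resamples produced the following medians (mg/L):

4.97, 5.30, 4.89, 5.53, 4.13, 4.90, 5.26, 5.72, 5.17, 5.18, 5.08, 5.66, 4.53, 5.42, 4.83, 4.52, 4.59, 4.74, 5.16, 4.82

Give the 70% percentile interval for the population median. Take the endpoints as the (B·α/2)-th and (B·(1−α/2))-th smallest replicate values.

Sorted replicates: 4.13, 4.52, 4.53, 4.59, 4.74, 4.82, 4.83, 4.89, 4.90, 4.97, 5.08, 5.16, 5.17, 5.18, 5.26, 5.30, 5.42, 5.53, 5.66, 5.72
α = 0.30; lower rank = 20 × 0.150 = 3; upper rank = 20 × 0.850 = 17.
The 3rd smallest replicate is 4.53; the 17th is 5.42.

(4.53, 5.42)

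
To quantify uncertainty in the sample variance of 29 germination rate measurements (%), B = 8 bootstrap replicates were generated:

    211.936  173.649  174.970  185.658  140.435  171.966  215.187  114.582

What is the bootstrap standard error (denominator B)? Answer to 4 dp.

SE* = 31.4883

Bootstrap SE is the standard deviation of the 8 replicate variances.
Mean of replicates: (211.936 + 173.649 + 174.970 + 185.658 + 140.435 + 171.966 + 215.187 + 114.582) / 8 = 1388.38300 / 8 = 173.54788
Sum of squared deviations: (+38.38813)² + (+0.10112)² + (+1.42212)² + (+12.11012)² + (−33.11288)² + (−1.58187)² + (+41.63913)² + (−58.96588)² = 7932.09190
Variance = 7932.09190 / 8 = 991.51149
SE* = √991.51149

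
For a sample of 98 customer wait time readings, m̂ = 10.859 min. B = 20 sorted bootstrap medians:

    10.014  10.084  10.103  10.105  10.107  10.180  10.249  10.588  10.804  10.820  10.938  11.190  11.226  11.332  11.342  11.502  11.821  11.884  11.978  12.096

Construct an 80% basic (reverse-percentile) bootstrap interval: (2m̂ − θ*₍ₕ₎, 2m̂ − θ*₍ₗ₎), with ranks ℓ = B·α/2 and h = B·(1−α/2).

Percentile endpoints at ranks 2 and 18: θ*₍2₎ = 10.084, θ*₍18₎ = 11.884.
Basic interval reflects these around m̂:
  lower = 2 × 10.859 − 11.884 = 9.834
  upper = 2 × 10.859 − 10.084 = 11.634

(9.834, 11.634)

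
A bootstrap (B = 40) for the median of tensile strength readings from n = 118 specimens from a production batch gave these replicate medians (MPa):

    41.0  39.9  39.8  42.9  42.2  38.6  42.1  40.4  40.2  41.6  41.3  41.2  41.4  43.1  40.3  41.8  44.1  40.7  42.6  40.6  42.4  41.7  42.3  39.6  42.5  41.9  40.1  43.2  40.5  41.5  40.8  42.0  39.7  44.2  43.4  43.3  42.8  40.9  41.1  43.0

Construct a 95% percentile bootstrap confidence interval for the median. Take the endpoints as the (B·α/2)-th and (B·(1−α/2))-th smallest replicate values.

(38.6, 44.1)

Sorted replicates: 38.6, 39.6, 39.7, 39.8, 39.9, 40.1, 40.2, 40.3, 40.4, 40.5, 40.6, 40.7, 40.8, 40.9, 41.0, 41.1, 41.2, 41.3, 41.4, 41.5, 41.6, 41.7, 41.8, 41.9, 42.0, 42.1, 42.2, 42.3, 42.4, 42.5, 42.6, 42.8, 42.9, 43.0, 43.1, 43.2, 43.3, 43.4, 44.1, 44.2
α = 0.05; lower rank = 40 × 0.025 = 1; upper rank = 40 × 0.975 = 39.
The 1st smallest replicate is 38.6; the 39th is 44.1.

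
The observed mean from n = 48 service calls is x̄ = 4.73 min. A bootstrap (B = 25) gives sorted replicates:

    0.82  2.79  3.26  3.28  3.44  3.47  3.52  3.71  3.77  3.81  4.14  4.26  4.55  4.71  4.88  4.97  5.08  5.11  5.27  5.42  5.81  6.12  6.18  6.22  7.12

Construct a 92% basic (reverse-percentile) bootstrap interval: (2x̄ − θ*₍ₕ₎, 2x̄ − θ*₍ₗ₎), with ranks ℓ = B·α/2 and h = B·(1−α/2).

(3.24, 8.64)

Percentile endpoints at ranks 1 and 24: θ*₍1₎ = 0.82, θ*₍24₎ = 6.22.
Basic interval reflects these around x̄:
  lower = 2 × 4.73 − 6.22 = 3.24
  upper = 2 × 4.73 − 0.82 = 8.64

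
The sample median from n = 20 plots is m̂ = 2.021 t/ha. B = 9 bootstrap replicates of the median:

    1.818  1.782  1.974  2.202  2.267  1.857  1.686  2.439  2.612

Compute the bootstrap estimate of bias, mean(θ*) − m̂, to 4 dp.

mean(θ*) = (1.818 + 1.782 + 1.974 + 2.202 + 2.267 + 1.857 + 1.686 + 2.439 + 2.612) / 9 = 2.07078
bias = 2.07078 − 2.021

bias = +0.0498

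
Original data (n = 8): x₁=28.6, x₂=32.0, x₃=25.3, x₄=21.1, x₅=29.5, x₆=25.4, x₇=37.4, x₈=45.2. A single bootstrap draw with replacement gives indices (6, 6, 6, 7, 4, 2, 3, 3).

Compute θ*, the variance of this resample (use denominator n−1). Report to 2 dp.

θ* = 25.89

Resample values: 25.4, 25.4, 25.4, 37.4, 21.1, 32.0, 25.3, 25.3.
Mean = 27.1625; sum of squared deviations = 181.2187
s² = 181.2187 / 7 = 25.8884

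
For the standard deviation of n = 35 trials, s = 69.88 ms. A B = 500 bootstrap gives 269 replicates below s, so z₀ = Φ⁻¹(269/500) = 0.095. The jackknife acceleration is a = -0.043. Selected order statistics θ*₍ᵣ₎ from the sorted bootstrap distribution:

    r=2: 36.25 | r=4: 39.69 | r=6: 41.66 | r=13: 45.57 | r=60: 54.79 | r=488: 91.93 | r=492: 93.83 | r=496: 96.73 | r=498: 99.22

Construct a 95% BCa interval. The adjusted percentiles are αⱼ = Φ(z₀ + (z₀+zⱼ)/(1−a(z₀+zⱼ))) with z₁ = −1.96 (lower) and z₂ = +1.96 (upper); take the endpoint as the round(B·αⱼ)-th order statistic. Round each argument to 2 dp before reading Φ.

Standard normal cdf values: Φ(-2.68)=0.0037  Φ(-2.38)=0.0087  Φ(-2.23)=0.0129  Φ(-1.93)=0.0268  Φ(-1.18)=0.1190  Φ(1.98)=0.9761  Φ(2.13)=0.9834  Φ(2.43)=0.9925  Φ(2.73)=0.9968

(45.57, 91.93)

Lower: z₀ + z₁ = 0.095 + (-1.960) = -1.865; 1 − a(z₀+z₁) = 1 − (-0.043)(-1.865) = 0.9198; argument = 0.095 + (-1.865)/0.9198 = -1.9326 → -1.93.
α₁ = Φ(-1.93) = 0.0268; rank = round(500 × 0.0268) = 13; θ*₍13₎ = 45.57.
Upper: z₀ + z₂ = 2.055; 1 − a(z₀+z₂) = 1.0884; argument = 1.9832 → 1.98; α₂ = 0.9761; rank = 488; θ*₍488₎ = 91.93.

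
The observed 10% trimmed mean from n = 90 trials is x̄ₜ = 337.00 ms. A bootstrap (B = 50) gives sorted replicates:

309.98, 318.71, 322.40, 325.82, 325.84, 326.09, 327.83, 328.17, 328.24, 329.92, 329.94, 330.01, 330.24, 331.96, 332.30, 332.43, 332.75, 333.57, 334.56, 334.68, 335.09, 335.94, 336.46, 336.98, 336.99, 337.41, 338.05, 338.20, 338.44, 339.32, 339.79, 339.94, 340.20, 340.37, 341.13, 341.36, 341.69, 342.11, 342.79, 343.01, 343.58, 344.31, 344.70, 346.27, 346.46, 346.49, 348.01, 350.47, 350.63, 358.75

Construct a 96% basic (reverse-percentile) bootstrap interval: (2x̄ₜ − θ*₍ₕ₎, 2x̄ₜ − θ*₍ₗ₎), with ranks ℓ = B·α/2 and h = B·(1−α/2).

Percentile endpoints at ranks 1 and 49: θ*₍1₎ = 309.98, θ*₍49₎ = 350.63.
Basic interval reflects these around x̄ₜ:
  lower = 2 × 337.00 − 350.63 = 323.37
  upper = 2 × 337.00 − 309.98 = 364.02

(323.37, 364.02)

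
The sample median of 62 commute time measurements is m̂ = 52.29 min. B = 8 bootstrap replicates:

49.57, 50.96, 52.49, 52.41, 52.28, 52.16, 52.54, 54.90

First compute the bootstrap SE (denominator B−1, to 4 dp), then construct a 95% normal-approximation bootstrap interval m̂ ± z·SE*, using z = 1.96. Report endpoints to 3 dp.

(49.328, 55.252)

Mean of replicates = 52.1638; sum of squared deviations = 15.9858; SE* = √(15.9858/7) = 1.5112
Margin = 1.96 × 1.5112 = 2.9620
Interval: 52.29 ± 2.9620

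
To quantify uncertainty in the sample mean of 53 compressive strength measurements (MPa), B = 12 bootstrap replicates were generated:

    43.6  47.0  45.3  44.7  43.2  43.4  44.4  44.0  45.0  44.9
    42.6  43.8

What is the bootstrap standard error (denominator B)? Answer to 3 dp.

Bootstrap SE is the standard deviation of the 12 replicate means.
Mean of replicates: (43.6 + 47.0 + 45.3 + 44.7 + 43.2 + 43.4 + 44.4 + 44.0 + 45.0 + 44.9 + 42.6 + 43.8) / 12 = 531.9000 / 12 = 44.3250
Sum of squared deviations: (−0.7250)² + (+2.6750)² + (+0.9750)² + (+0.3750)² + (−1.1250)² + (−0.9250)² + (+0.0750)² + (−0.3250)² + (+0.6750)² + (+0.5750)² + (−1.7250)² + (−0.5250)² = 15.0425
Variance = 15.0425 / 12 = 1.2535
SE* = √1.2535

SE* = 1.120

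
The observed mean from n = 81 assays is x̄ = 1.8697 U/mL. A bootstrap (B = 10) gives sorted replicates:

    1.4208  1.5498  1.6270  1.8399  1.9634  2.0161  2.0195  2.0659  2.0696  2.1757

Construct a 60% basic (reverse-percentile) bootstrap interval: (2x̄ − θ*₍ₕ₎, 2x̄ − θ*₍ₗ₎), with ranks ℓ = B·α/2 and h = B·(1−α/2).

Percentile endpoints at ranks 2 and 8: θ*₍2₎ = 1.5498, θ*₍8₎ = 2.0659.
Basic interval reflects these around x̄:
  lower = 2 × 1.8697 − 2.0659 = 1.6735
  upper = 2 × 1.8697 − 1.5498 = 2.1896

(1.6735, 2.1896)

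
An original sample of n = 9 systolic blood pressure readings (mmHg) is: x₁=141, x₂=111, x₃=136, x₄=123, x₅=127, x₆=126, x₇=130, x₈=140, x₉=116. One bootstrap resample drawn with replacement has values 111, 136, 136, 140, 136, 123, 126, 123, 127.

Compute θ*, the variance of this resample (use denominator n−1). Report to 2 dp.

Mean = 128.6667; sum of squared deviations = 676.0000
s² = 676.0000 / 8 = 84.5000

θ* = 84.50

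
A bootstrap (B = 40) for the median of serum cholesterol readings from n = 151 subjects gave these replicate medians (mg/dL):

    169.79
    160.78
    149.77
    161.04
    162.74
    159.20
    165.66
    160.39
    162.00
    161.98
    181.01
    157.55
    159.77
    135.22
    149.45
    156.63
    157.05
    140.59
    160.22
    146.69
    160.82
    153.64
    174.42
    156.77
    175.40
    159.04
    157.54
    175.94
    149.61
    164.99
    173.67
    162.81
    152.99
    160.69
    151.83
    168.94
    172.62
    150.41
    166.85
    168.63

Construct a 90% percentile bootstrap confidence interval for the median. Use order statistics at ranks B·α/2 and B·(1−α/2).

(140.59, 175.40)

Sorted replicates: 135.22, 140.59, 146.69, 149.45, 149.61, 149.77, 150.41, 151.83, 152.99, 153.64, 156.63, 156.77, 157.05, 157.54, 157.55, 159.04, 159.20, 159.77, 160.22, 160.39, 160.69, 160.78, 160.82, 161.04, 161.98, 162.00, 162.74, 162.81, 164.99, 165.66, 166.85, 168.63, 168.94, 169.79, 172.62, 173.67, 174.42, 175.40, 175.94, 181.01
α = 0.10; lower rank = 40 × 0.050 = 2; upper rank = 40 × 0.950 = 38.
The 2nd smallest replicate is 140.59; the 38th is 175.40.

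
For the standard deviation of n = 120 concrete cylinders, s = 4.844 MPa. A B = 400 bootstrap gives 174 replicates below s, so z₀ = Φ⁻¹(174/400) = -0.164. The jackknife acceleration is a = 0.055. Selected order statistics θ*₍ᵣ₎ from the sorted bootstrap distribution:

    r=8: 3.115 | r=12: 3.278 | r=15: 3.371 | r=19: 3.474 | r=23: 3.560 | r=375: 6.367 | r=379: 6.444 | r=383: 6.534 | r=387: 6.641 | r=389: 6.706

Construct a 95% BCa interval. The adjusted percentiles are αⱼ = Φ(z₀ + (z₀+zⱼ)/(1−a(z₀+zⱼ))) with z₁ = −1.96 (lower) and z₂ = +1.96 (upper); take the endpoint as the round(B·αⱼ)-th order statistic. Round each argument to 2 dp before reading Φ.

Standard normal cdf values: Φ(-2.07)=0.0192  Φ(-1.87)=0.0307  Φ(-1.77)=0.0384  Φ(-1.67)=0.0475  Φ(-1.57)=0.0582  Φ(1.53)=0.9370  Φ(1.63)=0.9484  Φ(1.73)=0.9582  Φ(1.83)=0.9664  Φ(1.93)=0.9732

Lower: z₀ + z₁ = -0.164 + (-1.960) = -2.124; 1 − a(z₀+z₁) = 1 − (0.055)(-2.124) = 1.1168; argument = -0.164 + (-2.124)/1.1168 = -2.0658 → -2.07.
α₁ = Φ(-2.07) = 0.0192; rank = round(400 × 0.0192) = 8; θ*₍8₎ = 3.115.
Upper: z₀ + z₂ = 1.796; 1 − a(z₀+z₂) = 0.9012; argument = 1.8289 → 1.83; α₂ = 0.9664; rank = 387; θ*₍387₎ = 6.641.

(3.115, 6.641)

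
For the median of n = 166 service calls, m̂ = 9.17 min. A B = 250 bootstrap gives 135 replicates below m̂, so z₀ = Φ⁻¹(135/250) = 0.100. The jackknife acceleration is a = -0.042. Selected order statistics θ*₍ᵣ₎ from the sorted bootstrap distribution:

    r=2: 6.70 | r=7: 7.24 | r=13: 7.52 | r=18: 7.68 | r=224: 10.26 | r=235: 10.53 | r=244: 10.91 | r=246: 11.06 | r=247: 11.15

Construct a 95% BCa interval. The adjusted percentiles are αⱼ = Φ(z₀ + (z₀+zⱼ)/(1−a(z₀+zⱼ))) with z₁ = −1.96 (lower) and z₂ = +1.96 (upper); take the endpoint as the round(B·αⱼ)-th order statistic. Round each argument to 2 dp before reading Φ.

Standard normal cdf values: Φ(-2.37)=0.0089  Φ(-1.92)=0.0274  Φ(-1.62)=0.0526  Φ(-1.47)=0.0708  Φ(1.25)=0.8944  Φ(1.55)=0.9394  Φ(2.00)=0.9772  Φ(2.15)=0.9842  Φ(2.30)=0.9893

(7.24, 10.91)

Lower: z₀ + z₁ = 0.100 + (-1.960) = -1.860; 1 − a(z₀+z₁) = 1 − (-0.042)(-1.860) = 0.9219; argument = 0.100 + (-1.860)/0.9219 = -1.9176 → -1.92.
α₁ = Φ(-1.92) = 0.0274; rank = round(250 × 0.0274) = 7; θ*₍7₎ = 7.24.
Upper: z₀ + z₂ = 2.060; 1 − a(z₀+z₂) = 1.0865; argument = 1.9960 → 2.00; α₂ = 0.9772; rank = 244; θ*₍244₎ = 10.91.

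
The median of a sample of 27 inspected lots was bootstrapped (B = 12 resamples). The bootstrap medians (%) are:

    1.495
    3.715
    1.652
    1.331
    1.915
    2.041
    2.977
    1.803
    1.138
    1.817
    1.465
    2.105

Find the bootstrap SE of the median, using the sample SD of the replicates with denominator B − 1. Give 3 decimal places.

SE* = 0.727

Bootstrap SE is the standard deviation of the 12 replicate medians.
Mean of replicates: (1.495 + 3.715 + 1.652 + 1.331 + 1.915 + 2.041 + 2.977 + 1.803 + 1.138 + 1.817 + 1.465 + 2.105) / 12 = 23.4540 / 12 = 1.9545
Sum of squared deviations: (−0.4595)² + (+1.7605)² + (−0.3025)² + (−0.6235)² + (−0.0395)² + (+0.0865)² + (+1.0225)² + (−0.1515)² + (−0.8165)² + (−0.1375)² + (−0.4895)² + (+0.1505)² = 5.8161
Variance = 5.8161 / 11 = 0.5287
SE* = √0.5287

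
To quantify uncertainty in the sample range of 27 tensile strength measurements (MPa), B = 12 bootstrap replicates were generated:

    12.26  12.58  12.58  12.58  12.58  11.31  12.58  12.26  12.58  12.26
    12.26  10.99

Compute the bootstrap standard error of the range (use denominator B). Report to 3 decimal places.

SE* = 0.510

Bootstrap SE is the standard deviation of the 12 replicate ranges.
Mean of replicates: (12.26 + 12.58 + 12.58 + 12.58 + 12.58 + 11.31 + 12.58 + 12.26 + 12.58 + 12.26 + 12.26 + 10.99) / 12 = 146.8200 / 12 = 12.2350
Sum of squared deviations: (+0.0250)² + (+0.3450)² + (+0.3450)² + (+0.3450)² + (+0.3450)² + (−0.9250)² + (+0.3450)² + (+0.0250)² + (+0.3450)² + (+0.0250)² + (+0.0250)² + (−1.2450)² = 3.1223
Variance = 3.1223 / 12 = 0.2602
SE* = √0.2602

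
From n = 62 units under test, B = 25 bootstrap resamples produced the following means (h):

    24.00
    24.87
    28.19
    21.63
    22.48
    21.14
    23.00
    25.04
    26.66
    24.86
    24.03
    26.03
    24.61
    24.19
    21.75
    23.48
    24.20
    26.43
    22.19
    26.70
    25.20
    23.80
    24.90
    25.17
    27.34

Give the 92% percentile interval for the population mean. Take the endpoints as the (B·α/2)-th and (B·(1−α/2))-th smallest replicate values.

Sorted replicates: 21.14, 21.63, 21.75, 22.19, 22.48, 23.00, 23.48, 23.80, 24.00, 24.03, 24.19, 24.20, 24.61, 24.86, 24.87, 24.90, 25.04, 25.17, 25.20, 26.03, 26.43, 26.66, 26.70, 27.34, 28.19
α = 0.08; lower rank = 25 × 0.040 = 1; upper rank = 25 × 0.960 = 24.
The 1st smallest replicate is 21.14; the 24th is 27.34.

(21.14, 27.34)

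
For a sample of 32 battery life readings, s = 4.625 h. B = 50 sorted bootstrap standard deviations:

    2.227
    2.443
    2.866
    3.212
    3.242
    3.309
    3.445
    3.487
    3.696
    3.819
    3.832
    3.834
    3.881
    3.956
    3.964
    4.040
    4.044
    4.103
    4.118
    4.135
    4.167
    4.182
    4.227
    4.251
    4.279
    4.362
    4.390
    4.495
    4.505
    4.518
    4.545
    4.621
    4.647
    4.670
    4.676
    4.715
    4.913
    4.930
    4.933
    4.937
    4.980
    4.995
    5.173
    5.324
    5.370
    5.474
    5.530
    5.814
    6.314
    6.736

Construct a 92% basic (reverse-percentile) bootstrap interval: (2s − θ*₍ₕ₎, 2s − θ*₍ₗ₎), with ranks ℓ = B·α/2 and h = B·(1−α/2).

Percentile endpoints at ranks 2 and 48: θ*₍2₎ = 2.443, θ*₍48₎ = 5.814.
Basic interval reflects these around s:
  lower = 2 × 4.625 − 5.814 = 3.436
  upper = 2 × 4.625 − 2.443 = 6.807

(3.436, 6.807)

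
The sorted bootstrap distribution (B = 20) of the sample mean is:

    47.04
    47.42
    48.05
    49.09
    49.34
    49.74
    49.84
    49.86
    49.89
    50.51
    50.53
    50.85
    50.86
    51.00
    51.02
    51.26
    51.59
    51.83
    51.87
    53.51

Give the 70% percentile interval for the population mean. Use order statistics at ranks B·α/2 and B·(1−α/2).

(48.05, 51.59)

α = 0.30; lower rank = 20 × 0.150 = 3; upper rank = 20 × 0.850 = 17.
The 3rd smallest replicate is 48.05; the 17th is 51.59.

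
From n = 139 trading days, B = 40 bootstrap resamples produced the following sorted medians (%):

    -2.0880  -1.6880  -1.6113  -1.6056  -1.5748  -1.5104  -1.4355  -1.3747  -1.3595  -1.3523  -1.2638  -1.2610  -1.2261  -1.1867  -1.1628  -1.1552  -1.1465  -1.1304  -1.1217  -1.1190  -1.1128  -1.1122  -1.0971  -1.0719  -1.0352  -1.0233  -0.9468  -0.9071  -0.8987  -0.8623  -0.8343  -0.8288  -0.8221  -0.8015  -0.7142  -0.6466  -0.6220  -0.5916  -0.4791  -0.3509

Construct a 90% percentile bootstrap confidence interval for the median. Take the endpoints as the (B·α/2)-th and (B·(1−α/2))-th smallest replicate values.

α = 0.10; lower rank = 40 × 0.050 = 2; upper rank = 40 × 0.950 = 38.
The 2nd smallest replicate is -1.6880; the 38th is -0.5916.

(-1.6880, -0.5916)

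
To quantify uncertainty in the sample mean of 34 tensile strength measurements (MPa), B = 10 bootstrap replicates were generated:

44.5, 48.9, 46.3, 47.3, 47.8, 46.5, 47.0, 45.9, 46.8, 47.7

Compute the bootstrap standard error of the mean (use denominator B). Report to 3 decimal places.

SE* = 1.136

Bootstrap SE is the standard deviation of the 10 replicate means.
Mean of replicates: (44.5 + 48.9 + 46.3 + 47.3 + 47.8 + 46.5 + 47.0 + 45.9 + 46.8 + 47.7) / 10 = 468.7000 / 10 = 46.8700
Sum of squared deviations: (−2.3700)² + (+2.0300)² + (−0.5700)² + (+0.4300)² + (+0.9300)² + (−0.3700)² + (+0.1300)² + (−0.9700)² + (−0.0700)² + (+0.8300)² = 12.9010
Variance = 12.9010 / 10 = 1.2901
SE* = √1.2901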